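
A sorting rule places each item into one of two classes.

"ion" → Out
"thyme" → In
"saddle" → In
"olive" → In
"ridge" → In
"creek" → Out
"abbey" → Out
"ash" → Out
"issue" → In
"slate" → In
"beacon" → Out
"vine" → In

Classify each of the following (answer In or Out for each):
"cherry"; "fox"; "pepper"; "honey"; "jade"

Out, Out, Out, Out, In

The rule appears to be: ends with 'e'.
Out: "cherry", since ends with 'y'.
Out: "fox", since ends with 'x'.
Out: "pepper", since ends with 'r'.
Out: "honey", since ends with 'y'.
In: "jade", since ends with 'e'.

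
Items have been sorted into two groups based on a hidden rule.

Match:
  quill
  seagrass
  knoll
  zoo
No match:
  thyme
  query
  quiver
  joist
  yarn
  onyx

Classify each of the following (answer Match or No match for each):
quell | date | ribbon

All 'Match' examples share one property — has a double letter — and every 'No match' example lacks it.

Match, No match, Match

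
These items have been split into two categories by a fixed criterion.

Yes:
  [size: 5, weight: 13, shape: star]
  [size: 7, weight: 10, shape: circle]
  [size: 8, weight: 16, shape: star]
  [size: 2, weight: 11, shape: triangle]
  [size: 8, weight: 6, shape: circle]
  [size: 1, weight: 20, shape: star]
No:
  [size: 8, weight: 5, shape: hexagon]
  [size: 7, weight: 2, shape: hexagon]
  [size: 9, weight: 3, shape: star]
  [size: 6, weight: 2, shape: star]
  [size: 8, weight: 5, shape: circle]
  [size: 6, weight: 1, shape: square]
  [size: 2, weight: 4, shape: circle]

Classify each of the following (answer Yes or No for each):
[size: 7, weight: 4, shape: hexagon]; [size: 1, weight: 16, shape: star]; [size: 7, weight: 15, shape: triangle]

No, Yes, Yes

The rule appears to be: weight ≥ 6.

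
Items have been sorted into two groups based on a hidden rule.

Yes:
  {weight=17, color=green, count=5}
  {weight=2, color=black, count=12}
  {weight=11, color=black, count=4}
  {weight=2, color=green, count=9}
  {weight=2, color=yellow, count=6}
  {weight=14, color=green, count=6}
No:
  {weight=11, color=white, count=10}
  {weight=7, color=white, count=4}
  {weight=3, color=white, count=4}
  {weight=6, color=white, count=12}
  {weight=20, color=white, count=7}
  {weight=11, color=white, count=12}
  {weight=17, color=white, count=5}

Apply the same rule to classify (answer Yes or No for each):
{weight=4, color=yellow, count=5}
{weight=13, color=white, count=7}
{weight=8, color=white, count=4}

Yes, No, No

The rule appears to be: color is not white.
{weight=4, color=yellow, count=5}: color is yellow — has this property, so Yes.
{weight=13, color=white, count=7}: color is white — lacks this property, so No.
{weight=8, color=white, count=4}: color is white — lacks this property, so No.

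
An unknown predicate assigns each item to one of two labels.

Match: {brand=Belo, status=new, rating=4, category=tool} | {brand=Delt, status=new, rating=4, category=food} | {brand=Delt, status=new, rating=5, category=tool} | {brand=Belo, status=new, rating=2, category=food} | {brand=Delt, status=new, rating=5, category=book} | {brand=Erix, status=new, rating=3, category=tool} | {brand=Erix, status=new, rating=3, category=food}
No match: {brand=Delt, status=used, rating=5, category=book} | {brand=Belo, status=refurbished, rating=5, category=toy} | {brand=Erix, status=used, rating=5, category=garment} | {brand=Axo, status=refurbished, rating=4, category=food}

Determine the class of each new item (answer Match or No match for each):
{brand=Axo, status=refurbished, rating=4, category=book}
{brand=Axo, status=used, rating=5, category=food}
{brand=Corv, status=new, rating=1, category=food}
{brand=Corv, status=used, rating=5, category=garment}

No match, No match, Match, No match

Comparing the two groups points to one rule — status is new.
{brand=Axo, status=refurbished, rating=4, category=book}: status is refurbished — fails this test, so No match. {brand=Axo, status=used, rating=5, category=food}: status is used — fails this test, so No match. {brand=Corv, status=new, rating=1, category=food}: status is new — has this property, so Match. {brand=Corv, status=used, rating=5, category=garment}: status is used — fails this test, so No match.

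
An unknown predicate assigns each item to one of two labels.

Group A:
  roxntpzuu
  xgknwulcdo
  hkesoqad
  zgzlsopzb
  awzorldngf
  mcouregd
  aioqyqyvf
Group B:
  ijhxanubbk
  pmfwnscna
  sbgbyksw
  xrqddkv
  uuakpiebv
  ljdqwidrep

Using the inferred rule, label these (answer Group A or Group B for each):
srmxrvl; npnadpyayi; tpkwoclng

Group B, Group B, Group A

Looking at the examples, the only property every 'Group A' case has and every 'Group B' case lacks is: contains 'o'.
srmxrvl — no 'o', hence Group B.
npnadpyayi — no 'o', hence Group B.
tpkwoclng — has 'o', hence Group A.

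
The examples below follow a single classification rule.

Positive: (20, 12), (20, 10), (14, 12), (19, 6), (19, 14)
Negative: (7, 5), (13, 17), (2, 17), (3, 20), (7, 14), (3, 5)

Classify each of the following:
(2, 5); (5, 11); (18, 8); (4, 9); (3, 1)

Negative, Negative, Positive, Negative, Negative

A rule that fits every label: first ≥ 14 — true of each 'Positive' example, false of each 'Negative' one.
Negative: (2, 5), since first 2. Negative: (5, 11), since first 5. Positive: (18, 8), since first 18. Negative: (4, 9), since first 4. Negative: (3, 1), since first 3.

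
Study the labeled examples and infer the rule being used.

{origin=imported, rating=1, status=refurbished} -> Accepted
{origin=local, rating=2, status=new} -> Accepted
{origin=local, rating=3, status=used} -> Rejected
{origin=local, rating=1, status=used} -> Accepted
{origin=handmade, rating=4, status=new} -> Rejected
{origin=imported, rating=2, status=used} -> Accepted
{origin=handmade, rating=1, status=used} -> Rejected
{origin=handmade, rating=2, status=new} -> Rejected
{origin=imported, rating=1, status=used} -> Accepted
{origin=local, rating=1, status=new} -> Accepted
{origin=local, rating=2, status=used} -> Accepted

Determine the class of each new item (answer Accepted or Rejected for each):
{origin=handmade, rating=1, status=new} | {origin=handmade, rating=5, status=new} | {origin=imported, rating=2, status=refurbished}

The pattern is that an item is 'Accepted' exactly when: origin is not handmade AND rating ≤ 2.
{origin=handmade, rating=1, status=new} → origin is handmade, rating = 1 → Rejected. {origin=handmade, rating=5, status=new} → origin is handmade, rating = 5 → Rejected. {origin=imported, rating=2, status=refurbished} → origin is imported, rating = 2 → Accepted.

Rejected, Rejected, Accepted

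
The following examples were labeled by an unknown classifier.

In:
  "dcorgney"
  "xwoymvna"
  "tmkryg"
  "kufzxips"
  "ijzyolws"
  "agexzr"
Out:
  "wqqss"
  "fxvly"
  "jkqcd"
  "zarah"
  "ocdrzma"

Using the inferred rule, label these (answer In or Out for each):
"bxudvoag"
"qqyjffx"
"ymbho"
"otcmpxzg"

Checking candidate rules against both groups, what survives is: even length.

In, Out, Out, In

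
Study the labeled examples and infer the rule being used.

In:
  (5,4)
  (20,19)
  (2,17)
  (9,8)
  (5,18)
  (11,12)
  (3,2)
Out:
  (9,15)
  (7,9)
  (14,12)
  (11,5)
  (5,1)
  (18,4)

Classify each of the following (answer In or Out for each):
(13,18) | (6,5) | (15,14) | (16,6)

Comparing the two groups points to one rule — sum is odd.
(13,18) → 13+18 = 31 → In.
(6,5) → 6+5 = 11 → In.
(15,14) → 15+14 = 29 → In.
(16,6) → 16+6 = 22 → Out.

In, In, In, Out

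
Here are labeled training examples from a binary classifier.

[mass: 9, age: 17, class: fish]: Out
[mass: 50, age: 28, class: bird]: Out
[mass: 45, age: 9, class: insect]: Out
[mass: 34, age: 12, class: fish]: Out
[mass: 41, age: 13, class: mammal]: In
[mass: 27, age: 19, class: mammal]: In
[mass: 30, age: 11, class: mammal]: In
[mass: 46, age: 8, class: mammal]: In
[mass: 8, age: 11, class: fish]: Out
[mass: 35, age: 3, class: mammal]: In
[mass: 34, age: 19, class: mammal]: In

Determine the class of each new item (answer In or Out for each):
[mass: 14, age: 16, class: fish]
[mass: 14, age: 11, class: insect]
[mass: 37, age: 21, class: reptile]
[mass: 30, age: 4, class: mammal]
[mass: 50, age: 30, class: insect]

Out, Out, Out, In, Out

'In' ⟺ class is mammal.
Out: [mass: 14, age: 16, class: fish], since class is fish. Out: [mass: 14, age: 11, class: insect], since class is insect. Out: [mass: 37, age: 21, class: reptile], since class is reptile. In: [mass: 30, age: 4, class: mammal], since class is mammal. Out: [mass: 50, age: 30, class: insect], since class is insect.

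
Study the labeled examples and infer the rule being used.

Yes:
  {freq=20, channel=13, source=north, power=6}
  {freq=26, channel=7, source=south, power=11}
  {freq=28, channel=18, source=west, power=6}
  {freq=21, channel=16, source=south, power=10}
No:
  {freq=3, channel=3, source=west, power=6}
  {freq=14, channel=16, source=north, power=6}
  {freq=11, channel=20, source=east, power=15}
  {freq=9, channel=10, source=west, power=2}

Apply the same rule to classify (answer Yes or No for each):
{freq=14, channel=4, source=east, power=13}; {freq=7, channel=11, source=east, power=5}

No, No

Every 'Yes' example satisfies: freq ≥ 20. None of the 'No' examples do.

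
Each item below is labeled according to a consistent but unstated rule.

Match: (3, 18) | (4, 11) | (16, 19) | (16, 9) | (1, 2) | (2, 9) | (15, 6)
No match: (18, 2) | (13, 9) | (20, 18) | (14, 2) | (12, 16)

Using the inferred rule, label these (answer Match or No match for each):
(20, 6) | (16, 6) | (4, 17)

Checking candidate rules against both groups, what survives is: sum is odd.

No match, No match, Match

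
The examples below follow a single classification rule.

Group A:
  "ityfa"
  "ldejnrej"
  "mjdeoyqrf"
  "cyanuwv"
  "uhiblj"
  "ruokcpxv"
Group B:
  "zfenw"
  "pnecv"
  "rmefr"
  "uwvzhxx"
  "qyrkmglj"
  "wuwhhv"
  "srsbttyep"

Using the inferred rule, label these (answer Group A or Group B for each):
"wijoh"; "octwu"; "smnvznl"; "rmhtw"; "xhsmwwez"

Group A, Group A, Group B, Group B, Group B

The distinguishing property — has ≥ 2 vowels — holds for all the 'Group A' cases and none of the 'Group B' cases.
"wijoh": Group A (2 vowels). "octwu": Group A (2 vowels). "smnvznl": Group B (0 vowels). "rmhtw": Group B (0 vowels). "xhsmwwez": Group B (1 vowel).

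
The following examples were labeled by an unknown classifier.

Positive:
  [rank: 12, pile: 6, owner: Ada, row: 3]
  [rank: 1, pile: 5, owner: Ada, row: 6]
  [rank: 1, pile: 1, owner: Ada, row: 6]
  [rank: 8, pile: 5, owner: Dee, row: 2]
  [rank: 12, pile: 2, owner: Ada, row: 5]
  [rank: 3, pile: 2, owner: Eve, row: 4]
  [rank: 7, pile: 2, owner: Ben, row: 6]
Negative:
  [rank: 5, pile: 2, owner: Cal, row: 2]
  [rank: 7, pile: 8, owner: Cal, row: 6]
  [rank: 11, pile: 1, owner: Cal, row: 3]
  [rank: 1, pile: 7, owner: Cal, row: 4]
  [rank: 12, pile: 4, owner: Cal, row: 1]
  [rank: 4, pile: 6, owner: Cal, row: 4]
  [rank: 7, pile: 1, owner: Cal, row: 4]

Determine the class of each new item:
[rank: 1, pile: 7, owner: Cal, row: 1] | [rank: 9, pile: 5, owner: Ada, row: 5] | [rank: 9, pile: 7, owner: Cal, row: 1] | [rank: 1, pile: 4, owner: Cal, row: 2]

The pattern is that an item is 'Positive' exactly when: owner is not Cal.
[rank: 1, pile: 7, owner: Cal, row: 1]: Negative (owner is Cal).
[rank: 9, pile: 5, owner: Ada, row: 5]: Positive (owner is Ada).
[rank: 9, pile: 7, owner: Cal, row: 1]: Negative (owner is Cal).
[rank: 1, pile: 4, owner: Cal, row: 2]: Negative (owner is Cal).

Negative, Positive, Negative, Negative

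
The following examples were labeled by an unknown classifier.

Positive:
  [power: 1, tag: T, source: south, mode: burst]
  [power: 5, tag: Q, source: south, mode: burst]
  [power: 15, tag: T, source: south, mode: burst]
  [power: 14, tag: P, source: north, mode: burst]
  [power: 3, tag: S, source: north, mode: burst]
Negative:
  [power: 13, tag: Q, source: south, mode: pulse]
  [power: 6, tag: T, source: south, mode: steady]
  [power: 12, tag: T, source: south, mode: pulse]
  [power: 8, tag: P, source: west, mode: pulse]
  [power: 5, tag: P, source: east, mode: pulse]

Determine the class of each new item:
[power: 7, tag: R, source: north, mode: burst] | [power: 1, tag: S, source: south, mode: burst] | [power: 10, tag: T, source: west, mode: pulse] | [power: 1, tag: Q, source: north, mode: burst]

Positive, Positive, Negative, Positive

The pattern is that an item is 'Positive' exactly when: mode is burst.
[power: 7, tag: R, source: north, mode: burst]: mode is burst, fits → Positive. [power: 1, tag: S, source: south, mode: burst]: mode is burst, fits → Positive. [power: 10, tag: T, source: west, mode: pulse]: mode is pulse, doesn't match → Negative. [power: 1, tag: Q, source: north, mode: burst]: mode is burst, fits → Positive.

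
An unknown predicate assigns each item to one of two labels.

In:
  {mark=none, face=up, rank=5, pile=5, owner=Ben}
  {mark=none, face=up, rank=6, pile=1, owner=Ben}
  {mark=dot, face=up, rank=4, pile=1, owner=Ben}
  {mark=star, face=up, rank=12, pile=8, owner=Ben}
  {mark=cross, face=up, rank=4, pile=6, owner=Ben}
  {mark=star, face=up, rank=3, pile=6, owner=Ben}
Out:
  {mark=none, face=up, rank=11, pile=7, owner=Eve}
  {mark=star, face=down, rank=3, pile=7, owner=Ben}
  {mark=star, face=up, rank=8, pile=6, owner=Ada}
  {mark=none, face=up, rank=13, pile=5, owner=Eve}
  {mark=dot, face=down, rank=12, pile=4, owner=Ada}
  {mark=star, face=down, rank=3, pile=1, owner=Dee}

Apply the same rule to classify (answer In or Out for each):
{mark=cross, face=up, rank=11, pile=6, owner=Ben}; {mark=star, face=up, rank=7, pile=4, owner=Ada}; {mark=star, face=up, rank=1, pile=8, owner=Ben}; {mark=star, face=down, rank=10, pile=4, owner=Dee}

In, Out, In, Out

A rule that fits every label: face is up AND owner is Ben — true of each 'In' example, false of each 'Out' one.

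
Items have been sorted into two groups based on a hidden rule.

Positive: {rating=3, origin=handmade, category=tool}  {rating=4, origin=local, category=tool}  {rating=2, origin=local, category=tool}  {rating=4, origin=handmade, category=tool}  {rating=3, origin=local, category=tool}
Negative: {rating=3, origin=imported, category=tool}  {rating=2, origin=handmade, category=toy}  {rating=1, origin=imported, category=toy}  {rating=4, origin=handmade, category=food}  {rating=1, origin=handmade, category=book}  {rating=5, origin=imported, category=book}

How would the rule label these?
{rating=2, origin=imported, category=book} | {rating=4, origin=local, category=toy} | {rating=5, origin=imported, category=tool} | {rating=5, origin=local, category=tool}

The classifier is using: category is tool AND origin is not imported.
Negative: {rating=2, origin=imported, category=book}, since category is book, origin is imported.
Negative: {rating=4, origin=local, category=toy}, since category is toy, origin is local.
Negative: {rating=5, origin=imported, category=tool}, since category is tool, origin is imported.
Positive: {rating=5, origin=local, category=tool}, since category is tool, origin is local.

Negative, Negative, Negative, Positive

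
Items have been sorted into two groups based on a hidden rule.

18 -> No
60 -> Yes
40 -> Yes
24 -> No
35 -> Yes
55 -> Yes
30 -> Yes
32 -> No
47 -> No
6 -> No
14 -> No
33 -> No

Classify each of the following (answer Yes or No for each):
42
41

No, No

Looking at the examples, the only property every 'Yes' case has and every 'No' case lacks is: multiple of 5.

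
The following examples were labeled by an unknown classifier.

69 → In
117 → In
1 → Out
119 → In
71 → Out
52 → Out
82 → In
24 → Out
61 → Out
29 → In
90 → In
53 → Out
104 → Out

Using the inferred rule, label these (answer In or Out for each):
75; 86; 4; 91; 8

In, In, Out, In, Out

The common property of the 'In' items is: digit sum ≥ 9. No 'Out' item has it.
In: 75, since digit sum 7+5 = 12.
In: 86, since digit sum 8+6 = 14.
Out: 4, since digit sum 4.
In: 91, since digit sum 9+1 = 10.
Out: 8, since digit sum 8.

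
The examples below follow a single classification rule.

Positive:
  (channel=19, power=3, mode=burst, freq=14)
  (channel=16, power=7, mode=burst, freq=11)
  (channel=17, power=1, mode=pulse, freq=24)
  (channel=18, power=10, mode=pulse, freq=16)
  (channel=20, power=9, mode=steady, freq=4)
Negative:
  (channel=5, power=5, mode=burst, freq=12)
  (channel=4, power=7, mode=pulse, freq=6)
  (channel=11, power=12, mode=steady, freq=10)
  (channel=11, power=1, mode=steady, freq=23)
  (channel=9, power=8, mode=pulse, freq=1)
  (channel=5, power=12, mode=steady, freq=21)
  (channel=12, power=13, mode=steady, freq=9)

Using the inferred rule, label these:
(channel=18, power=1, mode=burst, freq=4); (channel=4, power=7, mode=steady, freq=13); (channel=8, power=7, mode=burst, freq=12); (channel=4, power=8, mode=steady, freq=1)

Every 'Positive' example satisfies: channel ≥ 16. None of the 'Negative' examples do.

Positive, Negative, Negative, Negative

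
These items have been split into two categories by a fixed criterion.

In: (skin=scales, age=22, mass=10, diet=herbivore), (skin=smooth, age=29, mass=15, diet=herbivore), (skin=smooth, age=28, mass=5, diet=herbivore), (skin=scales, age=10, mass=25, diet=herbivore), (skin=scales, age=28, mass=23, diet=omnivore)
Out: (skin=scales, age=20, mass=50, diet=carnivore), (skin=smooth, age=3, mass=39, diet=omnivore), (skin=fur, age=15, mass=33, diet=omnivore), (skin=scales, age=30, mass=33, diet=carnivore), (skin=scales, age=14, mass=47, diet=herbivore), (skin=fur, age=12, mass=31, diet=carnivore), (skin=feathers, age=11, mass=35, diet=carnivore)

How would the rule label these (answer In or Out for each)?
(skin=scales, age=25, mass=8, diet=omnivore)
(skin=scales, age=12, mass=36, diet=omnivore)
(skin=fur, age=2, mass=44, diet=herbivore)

In, Out, Out

All 'In' examples share one property — mass ≤ 25 — and every 'Out' example lacks it.
(skin=scales, age=25, mass=8, diet=omnivore): In (mass = 8). (skin=scales, age=12, mass=36, diet=omnivore): Out (mass = 36). (skin=fur, age=2, mass=44, diet=herbivore): Out (mass = 44).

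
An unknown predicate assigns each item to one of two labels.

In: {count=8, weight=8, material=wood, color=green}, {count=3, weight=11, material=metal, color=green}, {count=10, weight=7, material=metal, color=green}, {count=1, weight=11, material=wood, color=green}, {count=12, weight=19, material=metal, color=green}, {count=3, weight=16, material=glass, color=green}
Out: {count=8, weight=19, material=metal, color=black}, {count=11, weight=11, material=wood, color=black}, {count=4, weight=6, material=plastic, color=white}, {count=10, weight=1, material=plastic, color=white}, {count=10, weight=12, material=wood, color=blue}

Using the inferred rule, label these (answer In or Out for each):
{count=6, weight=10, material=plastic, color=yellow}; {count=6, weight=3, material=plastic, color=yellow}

Out, Out

Every 'In' example satisfies: color is green. None of the 'Out' examples do.
{count=6, weight=10, material=plastic, color=yellow}: Out (color is yellow).
{count=6, weight=3, material=plastic, color=yellow}: Out (color is yellow).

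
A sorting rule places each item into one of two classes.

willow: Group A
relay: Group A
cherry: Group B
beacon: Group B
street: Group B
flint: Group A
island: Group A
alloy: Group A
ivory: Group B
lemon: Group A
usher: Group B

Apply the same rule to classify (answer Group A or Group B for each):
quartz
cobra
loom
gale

Group B, Group B, Group A, Group A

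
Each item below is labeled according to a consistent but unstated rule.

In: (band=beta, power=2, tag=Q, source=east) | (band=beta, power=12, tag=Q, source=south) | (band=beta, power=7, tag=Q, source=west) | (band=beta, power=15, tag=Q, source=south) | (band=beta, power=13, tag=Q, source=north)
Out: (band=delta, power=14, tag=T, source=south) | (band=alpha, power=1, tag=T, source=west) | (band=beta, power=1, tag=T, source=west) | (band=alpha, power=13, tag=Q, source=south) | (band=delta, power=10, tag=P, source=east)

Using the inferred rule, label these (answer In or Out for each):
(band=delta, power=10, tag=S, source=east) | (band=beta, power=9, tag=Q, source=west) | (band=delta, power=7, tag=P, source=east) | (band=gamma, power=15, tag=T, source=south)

Out, In, Out, Out

All 'In' examples share one property — band is beta AND tag is Q — and every 'Out' example lacks it.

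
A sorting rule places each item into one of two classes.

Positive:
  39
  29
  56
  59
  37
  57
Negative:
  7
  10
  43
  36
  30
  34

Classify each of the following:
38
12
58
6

The classifier is using: digit sum ≥ 10.
38 — digit sum 3+8 = 11, hence Positive.
12 — digit sum 1+2 = 3, hence Negative.
58 — digit sum 5+8 = 13, hence Positive.
6 — digit sum 6, hence Negative.

Positive, Negative, Positive, Negative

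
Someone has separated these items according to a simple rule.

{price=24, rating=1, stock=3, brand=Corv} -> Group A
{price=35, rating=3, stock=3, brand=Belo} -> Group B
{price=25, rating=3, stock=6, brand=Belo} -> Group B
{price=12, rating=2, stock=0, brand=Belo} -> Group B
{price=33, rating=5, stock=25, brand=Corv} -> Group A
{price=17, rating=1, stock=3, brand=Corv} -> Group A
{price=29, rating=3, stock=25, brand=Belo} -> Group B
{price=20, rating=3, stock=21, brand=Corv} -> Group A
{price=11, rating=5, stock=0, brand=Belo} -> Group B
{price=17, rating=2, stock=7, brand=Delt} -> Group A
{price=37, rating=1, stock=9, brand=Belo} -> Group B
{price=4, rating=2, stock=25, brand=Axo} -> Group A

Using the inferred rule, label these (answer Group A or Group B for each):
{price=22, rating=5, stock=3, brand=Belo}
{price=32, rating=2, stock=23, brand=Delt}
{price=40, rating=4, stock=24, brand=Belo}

Group B, Group A, Group B

Looking at the examples, the only property every 'Group A' case has and every 'Group B' case lacks is: brand is not Belo.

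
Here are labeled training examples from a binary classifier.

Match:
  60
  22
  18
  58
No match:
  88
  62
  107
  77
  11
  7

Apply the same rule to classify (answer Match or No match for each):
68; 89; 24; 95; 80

No match, No match, Match, No match, No match

All 'Match' examples share one property — even AND at most 60 — and every 'No match' example lacks it.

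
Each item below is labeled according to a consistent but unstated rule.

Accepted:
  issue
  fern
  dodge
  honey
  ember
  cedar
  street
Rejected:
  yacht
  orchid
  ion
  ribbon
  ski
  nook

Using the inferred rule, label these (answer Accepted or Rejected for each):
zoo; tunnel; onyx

Rejected, Accepted, Rejected

Every 'Accepted' example satisfies: contains 'e'. None of the 'Rejected' examples do.
zoo: no 'e' — does not pass, so Rejected. tunnel: has 'e' — qualifies, so Accepted. onyx: no 'e' — does not pass, so Rejected.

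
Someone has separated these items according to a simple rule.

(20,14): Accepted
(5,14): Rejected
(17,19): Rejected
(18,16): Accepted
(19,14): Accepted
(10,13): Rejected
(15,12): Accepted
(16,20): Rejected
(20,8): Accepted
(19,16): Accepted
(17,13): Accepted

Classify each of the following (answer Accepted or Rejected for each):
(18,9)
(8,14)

Accepted, Rejected

All 'Accepted' examples share one property — first > second — and every 'Rejected' example lacks it.
(18,9): 18 > 9, passes → Accepted. (8,14): 8 < 14, does not satisfy this → Rejected.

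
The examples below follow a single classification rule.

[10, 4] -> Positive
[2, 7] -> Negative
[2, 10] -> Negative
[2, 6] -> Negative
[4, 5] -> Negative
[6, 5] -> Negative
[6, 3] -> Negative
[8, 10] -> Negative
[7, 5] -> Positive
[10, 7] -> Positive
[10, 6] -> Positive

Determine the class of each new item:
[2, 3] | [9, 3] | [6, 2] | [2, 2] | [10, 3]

The distinguishing property — first > second AND sum ≥ 12 — holds for all the 'Positive' cases and none of the 'Negative' cases.
[2, 3]: Negative (2 < 3, 2+3 = 5).
[9, 3]: Positive (9 > 3, 9+3 = 12).
[6, 2]: Negative (6 > 2, 6+2 = 8).
[2, 2]: Negative (2 = 2, 2+2 = 4).
[10, 3]: Positive (10 > 3, 10+3 = 13).

Negative, Positive, Negative, Negative, Positive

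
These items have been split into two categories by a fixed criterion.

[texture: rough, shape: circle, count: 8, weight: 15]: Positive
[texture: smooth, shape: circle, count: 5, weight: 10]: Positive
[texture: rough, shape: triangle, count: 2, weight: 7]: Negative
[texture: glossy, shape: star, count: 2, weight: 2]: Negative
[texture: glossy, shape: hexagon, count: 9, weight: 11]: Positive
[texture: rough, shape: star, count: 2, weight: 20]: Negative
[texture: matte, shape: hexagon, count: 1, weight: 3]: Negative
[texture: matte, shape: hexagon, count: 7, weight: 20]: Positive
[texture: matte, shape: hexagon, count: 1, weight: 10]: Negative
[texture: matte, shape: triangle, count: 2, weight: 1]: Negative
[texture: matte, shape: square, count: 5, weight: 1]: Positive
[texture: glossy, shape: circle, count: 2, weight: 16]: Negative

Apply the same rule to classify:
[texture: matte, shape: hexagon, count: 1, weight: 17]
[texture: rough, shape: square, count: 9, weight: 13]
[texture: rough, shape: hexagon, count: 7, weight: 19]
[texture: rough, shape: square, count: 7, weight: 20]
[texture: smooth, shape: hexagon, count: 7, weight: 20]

A rule that fits every label: count ≥ 5 — true of each 'Positive' example, false of each 'Negative' one.
[texture: matte, shape: hexagon, count: 1, weight: 17]: Negative (count = 1). [texture: rough, shape: square, count: 9, weight: 13]: Positive (count = 9). [texture: rough, shape: hexagon, count: 7, weight: 19]: Positive (count = 7). [texture: rough, shape: square, count: 7, weight: 20]: Positive (count = 7). [texture: smooth, shape: hexagon, count: 7, weight: 20]: Positive (count = 7).

Negative, Positive, Positive, Positive, Positive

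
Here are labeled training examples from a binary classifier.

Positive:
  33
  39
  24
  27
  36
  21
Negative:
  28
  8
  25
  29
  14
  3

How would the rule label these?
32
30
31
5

The classifier is using: multiple of 3 AND at least 8.

Negative, Positive, Negative, Negative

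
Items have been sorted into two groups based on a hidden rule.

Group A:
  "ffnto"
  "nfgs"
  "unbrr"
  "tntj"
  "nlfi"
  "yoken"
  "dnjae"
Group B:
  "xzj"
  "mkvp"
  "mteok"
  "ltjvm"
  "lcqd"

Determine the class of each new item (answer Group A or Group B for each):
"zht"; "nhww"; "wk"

The pattern is that an item is 'Group A' exactly when: contains 'n'.
"zht" → no 'n' → Group B. "nhww" → has 'n' → Group A. "wk" → no 'n' → Group B.

Group B, Group A, Group B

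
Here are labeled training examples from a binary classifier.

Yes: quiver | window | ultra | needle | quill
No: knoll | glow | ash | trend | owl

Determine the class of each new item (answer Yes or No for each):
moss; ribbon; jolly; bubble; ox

No, Yes, No, Yes, No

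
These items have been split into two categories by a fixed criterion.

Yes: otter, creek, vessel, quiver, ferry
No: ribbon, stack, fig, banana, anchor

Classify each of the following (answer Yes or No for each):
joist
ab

No, No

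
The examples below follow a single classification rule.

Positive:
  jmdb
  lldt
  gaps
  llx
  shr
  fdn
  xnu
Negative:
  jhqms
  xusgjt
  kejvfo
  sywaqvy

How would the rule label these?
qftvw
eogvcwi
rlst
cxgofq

Negative, Negative, Positive, Negative

Rule: length ≤ 4. This holds for each 'Positive' example and fails for each 'Negative' one.
qftvw — length 5, hence Negative.
eogvcwi — length 7, hence Negative.
rlst — length 4, hence Positive.
cxgofq — length 6, hence Negative.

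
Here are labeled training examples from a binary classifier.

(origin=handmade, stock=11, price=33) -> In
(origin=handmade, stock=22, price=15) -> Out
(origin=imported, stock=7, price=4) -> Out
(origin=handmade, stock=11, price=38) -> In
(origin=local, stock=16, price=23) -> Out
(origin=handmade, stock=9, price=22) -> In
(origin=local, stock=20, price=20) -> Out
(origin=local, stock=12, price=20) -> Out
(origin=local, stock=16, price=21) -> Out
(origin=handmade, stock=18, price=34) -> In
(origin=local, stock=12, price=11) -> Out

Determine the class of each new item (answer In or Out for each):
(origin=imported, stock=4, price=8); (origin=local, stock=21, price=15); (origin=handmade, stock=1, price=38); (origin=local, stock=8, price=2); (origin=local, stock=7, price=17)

The classifier is using: origin is handmade AND price ≥ 20.

Out, Out, In, Out, Out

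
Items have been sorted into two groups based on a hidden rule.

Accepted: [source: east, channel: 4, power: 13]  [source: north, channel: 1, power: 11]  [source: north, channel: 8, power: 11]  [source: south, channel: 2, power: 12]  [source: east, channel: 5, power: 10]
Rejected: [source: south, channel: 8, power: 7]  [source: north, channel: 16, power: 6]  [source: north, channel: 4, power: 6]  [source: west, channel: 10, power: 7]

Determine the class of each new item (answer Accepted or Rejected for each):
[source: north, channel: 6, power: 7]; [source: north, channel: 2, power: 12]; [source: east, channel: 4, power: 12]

Rejected, Accepted, Accepted

The pattern is that an item is 'Accepted' exactly when: power ≥ 10.
Rejected: [source: north, channel: 6, power: 7], since power = 7.
Accepted: [source: north, channel: 2, power: 12], since power = 12.
Accepted: [source: east, channel: 4, power: 12], since power = 12.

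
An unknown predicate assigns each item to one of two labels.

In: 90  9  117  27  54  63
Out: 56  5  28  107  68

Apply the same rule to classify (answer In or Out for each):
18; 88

In, Out

The rule appears to be: multiple of 3.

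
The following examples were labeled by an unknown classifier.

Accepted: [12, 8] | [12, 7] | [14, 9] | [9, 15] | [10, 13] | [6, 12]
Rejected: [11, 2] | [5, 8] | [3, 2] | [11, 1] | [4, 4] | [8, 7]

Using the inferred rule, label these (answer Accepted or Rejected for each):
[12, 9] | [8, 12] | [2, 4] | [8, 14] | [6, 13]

Accepted, Accepted, Rejected, Accepted, Accepted

The distinguishing property — sum ≥ 18 — holds for all the 'Accepted' cases and none of the 'Rejected' cases.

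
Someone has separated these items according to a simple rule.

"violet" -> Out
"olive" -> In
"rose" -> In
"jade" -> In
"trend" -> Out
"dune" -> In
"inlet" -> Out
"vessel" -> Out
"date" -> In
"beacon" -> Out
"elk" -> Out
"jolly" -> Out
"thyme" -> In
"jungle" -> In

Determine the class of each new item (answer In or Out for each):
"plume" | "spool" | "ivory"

The distinguishing property — ends with 'e' — holds for all the 'In' cases and none of the 'Out' cases.
"plume": ends with 'e' — passes, so In.
"spool": ends with 'l' — doesn't match, so Out.
"ivory": ends with 'y' — doesn't match, so Out.

In, Out, Out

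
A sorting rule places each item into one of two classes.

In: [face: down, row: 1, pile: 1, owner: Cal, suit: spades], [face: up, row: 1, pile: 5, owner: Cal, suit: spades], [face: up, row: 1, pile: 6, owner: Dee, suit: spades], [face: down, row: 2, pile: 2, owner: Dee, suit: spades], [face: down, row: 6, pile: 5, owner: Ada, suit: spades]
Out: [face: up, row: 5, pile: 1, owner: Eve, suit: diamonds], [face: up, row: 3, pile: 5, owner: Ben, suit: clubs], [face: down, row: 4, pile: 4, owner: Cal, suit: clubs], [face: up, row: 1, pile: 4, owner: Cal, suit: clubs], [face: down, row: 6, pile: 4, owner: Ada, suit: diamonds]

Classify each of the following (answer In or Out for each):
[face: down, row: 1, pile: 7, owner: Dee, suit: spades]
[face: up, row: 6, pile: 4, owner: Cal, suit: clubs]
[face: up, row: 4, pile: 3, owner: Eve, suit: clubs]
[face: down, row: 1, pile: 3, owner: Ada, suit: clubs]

In, Out, Out, Out

Comparing the two groups points to one rule — suit is spades.
In: [face: down, row: 1, pile: 7, owner: Dee, suit: spades], since suit is spades. Out: [face: up, row: 6, pile: 4, owner: Cal, suit: clubs], since suit is clubs. Out: [face: up, row: 4, pile: 3, owner: Eve, suit: clubs], since suit is clubs. Out: [face: down, row: 1, pile: 3, owner: Ada, suit: clubs], since suit is clubs.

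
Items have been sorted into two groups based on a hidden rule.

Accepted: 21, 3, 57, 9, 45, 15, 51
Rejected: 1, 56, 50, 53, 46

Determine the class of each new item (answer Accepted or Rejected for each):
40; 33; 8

Rule: multiple of 3. This holds for each 'Accepted' example and fails for each 'Rejected' one.
40: 40 = 3·13 + 1, lacks this property → Rejected. 33: 33 = 3·11, fits → Accepted. 8: 8 = 3·2 + 2, lacks this property → Rejected.

Rejected, Accepted, Rejected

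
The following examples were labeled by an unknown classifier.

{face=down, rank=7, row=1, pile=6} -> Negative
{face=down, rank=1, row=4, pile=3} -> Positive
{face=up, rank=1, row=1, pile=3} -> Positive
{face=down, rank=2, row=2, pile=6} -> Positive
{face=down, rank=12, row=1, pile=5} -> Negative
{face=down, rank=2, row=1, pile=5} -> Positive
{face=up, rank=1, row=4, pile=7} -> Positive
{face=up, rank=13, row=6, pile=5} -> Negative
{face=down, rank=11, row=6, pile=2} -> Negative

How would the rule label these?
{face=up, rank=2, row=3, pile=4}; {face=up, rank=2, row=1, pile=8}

Positive, Positive

Every 'Positive' example satisfies: rank ≤ 2. None of the 'Negative' examples do.
{face=up, rank=2, row=3, pile=4} → rank = 2 → Positive. {face=up, rank=2, row=1, pile=8} → rank = 2 → Positive.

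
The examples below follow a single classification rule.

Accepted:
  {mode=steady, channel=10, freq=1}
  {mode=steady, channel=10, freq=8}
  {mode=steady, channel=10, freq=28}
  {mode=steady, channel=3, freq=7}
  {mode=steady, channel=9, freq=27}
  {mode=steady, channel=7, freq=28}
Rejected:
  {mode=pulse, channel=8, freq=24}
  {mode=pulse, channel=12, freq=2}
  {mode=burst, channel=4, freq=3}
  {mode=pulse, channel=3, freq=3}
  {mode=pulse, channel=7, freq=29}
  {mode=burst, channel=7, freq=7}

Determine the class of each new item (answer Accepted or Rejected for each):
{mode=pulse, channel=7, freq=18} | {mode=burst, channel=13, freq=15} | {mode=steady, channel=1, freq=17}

Rejected, Rejected, Accepted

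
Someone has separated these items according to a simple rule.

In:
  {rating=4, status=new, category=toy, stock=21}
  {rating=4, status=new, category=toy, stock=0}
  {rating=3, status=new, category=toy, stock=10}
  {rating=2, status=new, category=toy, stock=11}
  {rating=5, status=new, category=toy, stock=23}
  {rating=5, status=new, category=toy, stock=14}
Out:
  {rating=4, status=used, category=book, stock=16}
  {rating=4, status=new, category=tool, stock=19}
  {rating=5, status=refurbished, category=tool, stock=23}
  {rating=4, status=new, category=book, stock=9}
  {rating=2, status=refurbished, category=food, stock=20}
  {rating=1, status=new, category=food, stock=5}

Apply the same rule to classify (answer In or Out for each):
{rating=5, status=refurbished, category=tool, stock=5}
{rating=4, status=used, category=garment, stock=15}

Out, Out

All 'In' examples share one property — category is toy — and every 'Out' example lacks it.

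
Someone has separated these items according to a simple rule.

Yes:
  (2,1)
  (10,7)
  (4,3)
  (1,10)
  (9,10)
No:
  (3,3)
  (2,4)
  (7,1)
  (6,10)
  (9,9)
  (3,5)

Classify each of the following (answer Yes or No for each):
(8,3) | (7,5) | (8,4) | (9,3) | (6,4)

Yes, No, No, No, No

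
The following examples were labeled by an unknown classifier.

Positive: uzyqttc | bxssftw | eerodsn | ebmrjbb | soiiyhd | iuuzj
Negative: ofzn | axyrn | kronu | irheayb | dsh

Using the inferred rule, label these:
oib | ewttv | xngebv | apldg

The rule appears to be: has a double letter.
oib: no doubled letter — fails this test, so Negative.
ewttv: 'tt' doubled — passes, so Positive.
xngebv: no doubled letter — fails this test, so Negative.
apldg: no doubled letter — fails this test, so Negative.

Negative, Positive, Negative, Negative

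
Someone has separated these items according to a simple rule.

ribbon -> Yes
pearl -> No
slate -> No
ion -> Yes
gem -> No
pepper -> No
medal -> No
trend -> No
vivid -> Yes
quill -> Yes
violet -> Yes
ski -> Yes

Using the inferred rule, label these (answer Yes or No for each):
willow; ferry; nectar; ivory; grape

The distinguishing property — contains 'i' — holds for all the 'Yes' cases and none of the 'No' cases.
willow → has 'i' → Yes.
ferry → no 'i' → No.
nectar → no 'i' → No.
ivory → has 'i' → Yes.
grape → no 'i' → No.

Yes, No, No, Yes, No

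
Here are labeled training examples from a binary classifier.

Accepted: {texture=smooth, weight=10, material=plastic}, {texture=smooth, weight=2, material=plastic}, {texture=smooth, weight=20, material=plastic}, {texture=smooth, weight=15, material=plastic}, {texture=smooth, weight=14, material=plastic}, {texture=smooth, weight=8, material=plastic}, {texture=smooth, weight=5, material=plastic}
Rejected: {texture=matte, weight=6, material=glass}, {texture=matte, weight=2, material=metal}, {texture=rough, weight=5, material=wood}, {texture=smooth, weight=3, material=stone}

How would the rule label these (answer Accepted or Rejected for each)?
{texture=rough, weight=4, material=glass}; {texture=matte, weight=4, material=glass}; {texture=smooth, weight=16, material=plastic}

Rejected, Rejected, Accepted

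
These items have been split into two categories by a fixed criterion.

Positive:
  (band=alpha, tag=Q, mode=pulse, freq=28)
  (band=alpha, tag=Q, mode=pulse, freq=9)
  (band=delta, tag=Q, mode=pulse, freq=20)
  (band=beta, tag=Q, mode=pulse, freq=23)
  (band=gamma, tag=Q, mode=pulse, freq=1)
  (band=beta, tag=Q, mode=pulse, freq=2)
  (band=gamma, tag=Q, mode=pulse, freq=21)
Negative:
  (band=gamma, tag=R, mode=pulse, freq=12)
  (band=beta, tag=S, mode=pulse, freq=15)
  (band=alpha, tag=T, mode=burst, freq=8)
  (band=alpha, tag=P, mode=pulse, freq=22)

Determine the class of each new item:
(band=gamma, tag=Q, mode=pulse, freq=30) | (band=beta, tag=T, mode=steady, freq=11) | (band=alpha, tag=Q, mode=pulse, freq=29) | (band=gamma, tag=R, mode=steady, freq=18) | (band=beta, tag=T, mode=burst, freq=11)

One predicate separates the groups cleanly: tag is Q.
(band=gamma, tag=Q, mode=pulse, freq=30) → tag is Q → Positive.
(band=beta, tag=T, mode=steady, freq=11) → tag is T → Negative.
(band=alpha, tag=Q, mode=pulse, freq=29) → tag is Q → Positive.
(band=gamma, tag=R, mode=steady, freq=18) → tag is R → Negative.
(band=beta, tag=T, mode=burst, freq=11) → tag is T → Negative.

Positive, Negative, Positive, Negative, Negative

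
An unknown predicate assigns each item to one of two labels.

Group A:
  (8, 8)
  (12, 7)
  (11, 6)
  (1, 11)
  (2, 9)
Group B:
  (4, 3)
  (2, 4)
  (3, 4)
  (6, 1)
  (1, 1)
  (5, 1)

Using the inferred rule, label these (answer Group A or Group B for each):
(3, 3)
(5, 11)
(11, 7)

Group B, Group A, Group A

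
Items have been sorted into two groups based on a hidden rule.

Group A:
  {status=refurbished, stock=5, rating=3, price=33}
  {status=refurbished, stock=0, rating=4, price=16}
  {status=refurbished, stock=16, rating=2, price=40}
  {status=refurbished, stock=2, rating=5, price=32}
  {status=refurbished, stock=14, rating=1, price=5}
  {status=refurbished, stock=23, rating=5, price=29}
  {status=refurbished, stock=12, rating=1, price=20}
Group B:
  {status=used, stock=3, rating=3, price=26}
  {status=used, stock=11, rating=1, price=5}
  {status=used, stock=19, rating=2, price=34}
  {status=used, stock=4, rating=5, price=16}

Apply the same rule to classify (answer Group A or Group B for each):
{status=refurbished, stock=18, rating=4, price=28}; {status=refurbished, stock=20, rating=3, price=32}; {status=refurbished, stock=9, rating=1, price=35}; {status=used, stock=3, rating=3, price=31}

The simplest hypothesis consistent with all the labels is: status is refurbished.
{status=refurbished, stock=18, rating=4, price=28}: Group A (status is refurbished). {status=refurbished, stock=20, rating=3, price=32}: Group A (status is refurbished). {status=refurbished, stock=9, rating=1, price=35}: Group A (status is refurbished). {status=used, stock=3, rating=3, price=31}: Group B (status is used).

Group A, Group A, Group A, Group B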